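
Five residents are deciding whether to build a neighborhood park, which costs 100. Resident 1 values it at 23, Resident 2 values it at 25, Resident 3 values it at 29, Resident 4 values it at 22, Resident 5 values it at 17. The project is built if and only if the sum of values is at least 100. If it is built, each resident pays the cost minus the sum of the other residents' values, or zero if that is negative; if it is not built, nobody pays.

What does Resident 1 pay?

7

Total value 116 ≥ cost 100, so the project is built.
The other residents' values sum to 93.
Cost minus that sum is 100 - 93 = 7.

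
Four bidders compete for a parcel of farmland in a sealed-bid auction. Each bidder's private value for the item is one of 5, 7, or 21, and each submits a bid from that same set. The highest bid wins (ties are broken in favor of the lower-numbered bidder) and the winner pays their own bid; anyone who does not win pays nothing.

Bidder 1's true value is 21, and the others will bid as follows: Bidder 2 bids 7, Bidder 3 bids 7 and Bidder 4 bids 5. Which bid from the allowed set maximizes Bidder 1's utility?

Bid 5: loses, pays 0, utility 0.
Bid 7: wins, pays 7, utility 21 - 7 = 14.
Bid 21: wins, pays 21, utility 21 - 21 = 0.
The best choice is 7 with utility 14.

7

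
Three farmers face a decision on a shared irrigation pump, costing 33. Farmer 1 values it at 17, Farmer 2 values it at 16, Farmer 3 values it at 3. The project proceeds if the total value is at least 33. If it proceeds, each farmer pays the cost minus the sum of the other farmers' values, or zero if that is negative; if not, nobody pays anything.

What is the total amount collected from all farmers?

Total value 36 ≥ cost 33, so it is built.
Farmer 1: others sum to 19; max(0, 33 - 19) = 14.
Farmer 2: others sum to 20; max(0, 33 - 20) = 13.
Farmer 3: others sum to 33; max(0, 33 - 33) = 0.
Total collected = 14 + 13 + 0 = 27.

27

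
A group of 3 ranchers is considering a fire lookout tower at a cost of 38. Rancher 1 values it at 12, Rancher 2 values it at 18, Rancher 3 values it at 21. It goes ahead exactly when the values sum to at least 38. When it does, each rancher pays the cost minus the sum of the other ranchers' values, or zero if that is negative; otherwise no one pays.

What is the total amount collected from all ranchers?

13

Total value 51 ≥ cost 38, so it is built.
Rancher 1: others sum to 39; max(0, 38 - 39) = 0.
Rancher 2: others sum to 33; max(0, 38 - 33) = 5.
Rancher 3: others sum to 30; max(0, 38 - 30) = 8.
Total collected = 0 + 5 + 8 = 13.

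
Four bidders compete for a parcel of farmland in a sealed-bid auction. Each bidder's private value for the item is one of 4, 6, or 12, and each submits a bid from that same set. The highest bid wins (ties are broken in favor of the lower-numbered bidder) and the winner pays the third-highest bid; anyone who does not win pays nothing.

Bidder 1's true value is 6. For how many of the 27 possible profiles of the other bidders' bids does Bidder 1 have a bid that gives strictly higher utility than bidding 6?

3

Others bid (4, 4, 12): truth gives 0; bid 12 gives 2 > 0. Violating.
Others bid (4, 12, 4): truth gives 0; bid 12 gives 2 > 0. Violating.
Others bid (12, 4, 4): truth gives 0; bid 12 gives 2 > 0. Violating.
Others bid (4, 4, 4): truth gives 2; no alternative beats it.
Others bid (4, 4, 6): truth gives 2; no alternative beats it.
(Checking all 27 profiles: 3 have a profitable deviation, 24 do not.)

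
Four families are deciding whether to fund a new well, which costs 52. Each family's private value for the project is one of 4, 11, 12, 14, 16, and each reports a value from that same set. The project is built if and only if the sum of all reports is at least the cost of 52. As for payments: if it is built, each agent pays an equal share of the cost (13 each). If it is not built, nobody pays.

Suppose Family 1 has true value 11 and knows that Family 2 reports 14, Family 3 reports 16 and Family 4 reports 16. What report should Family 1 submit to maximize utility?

4

Report 4: project not built, utility 0.
Report 11: project built, pays 13, utility 11 - 13 = -2.
Report 12: project built, pays 13, utility 11 - 13 = -2.
Report 14: project built, pays 13, utility 11 - 13 = -2.
Report 16: project built, pays 13, utility 11 - 13 = -2.
The best choice is 4 with utility 0.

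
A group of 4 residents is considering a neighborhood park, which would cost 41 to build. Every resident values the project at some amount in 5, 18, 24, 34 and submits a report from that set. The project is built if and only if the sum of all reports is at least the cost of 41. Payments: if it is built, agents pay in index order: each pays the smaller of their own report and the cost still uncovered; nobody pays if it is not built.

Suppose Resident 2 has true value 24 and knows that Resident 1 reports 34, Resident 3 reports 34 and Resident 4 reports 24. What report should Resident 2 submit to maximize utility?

Report 5: project built, pays 5, utility 24 - 5 = 19.
Report 18: project built, pays 7, utility 24 - 7 = 17.
Report 24: project built, pays 7, utility 24 - 7 = 17.
Report 34: project built, pays 7, utility 24 - 7 = 17.
The best choice is 5 with utility 19.

5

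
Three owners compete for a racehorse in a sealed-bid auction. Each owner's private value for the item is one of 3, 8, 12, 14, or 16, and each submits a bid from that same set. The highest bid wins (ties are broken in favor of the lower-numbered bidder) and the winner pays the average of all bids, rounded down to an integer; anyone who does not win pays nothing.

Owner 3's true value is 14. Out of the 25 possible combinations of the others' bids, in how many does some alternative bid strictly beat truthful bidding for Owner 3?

Others bid (3, 3): truth gives 8; bid 8 gives 10 > 8. Violating.
Others bid (3, 8): truth gives 6; bid 12 gives 7 > 6. Violating.
Others bid (3, 14): truth gives 0; bid 16 gives 3 > 0. Violating.
Others bid (8, 3): truth gives 6; bid 12 gives 7 > 6. Violating.
Others bid (3, 12): truth gives 5; no alternative beats it.
Others bid (3, 16): truth gives 0; no alternative beats it.
(Checking all 25 profiles: 8 have a profitable deviation, 17 do not.)

8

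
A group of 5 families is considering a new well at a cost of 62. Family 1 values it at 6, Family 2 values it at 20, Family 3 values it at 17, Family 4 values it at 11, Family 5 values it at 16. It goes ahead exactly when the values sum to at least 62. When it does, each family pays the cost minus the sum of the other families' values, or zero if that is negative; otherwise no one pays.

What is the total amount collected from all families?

32

Total value 70 ≥ cost 62, so it is built.
Family 1: others sum to 64; max(0, 62 - 64) = 0.
Family 2: others sum to 50; max(0, 62 - 50) = 12.
Family 3: others sum to 53; max(0, 62 - 53) = 9.
Family 4: others sum to 59; max(0, 62 - 59) = 3.
Family 5: others sum to 54; max(0, 62 - 54) = 8.
Total collected = 0 + 12 + 9 + 3 + 8 = 32.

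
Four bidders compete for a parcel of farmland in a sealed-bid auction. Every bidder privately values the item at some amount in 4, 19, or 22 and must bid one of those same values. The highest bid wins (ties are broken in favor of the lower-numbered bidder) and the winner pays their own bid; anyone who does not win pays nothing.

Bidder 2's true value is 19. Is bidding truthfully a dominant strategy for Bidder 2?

Check each profile of the others' bids and compare truth against every alternative bid.
Others bid (4, 4, 4): truth gives 0, best alternative gives 0.
Others bid (4, 4, 19): truth gives 0, best alternative gives 0.
Others bid (4, 4, 22): truth gives 0, best alternative gives 0.
Others bid (4, 19, 4): truth gives 0, best alternative gives 0.
Others bid (4, 19, 19): truth gives 0, best alternative gives 0.
Others bid (4, 19, 22): truth gives 0, best alternative gives 0.
(Remaining 21 profiles checked similarly; truth is weakly best in each.)
In every case the truthful bid is at least as good as any alternative, so it is a dominant strategy.

Yes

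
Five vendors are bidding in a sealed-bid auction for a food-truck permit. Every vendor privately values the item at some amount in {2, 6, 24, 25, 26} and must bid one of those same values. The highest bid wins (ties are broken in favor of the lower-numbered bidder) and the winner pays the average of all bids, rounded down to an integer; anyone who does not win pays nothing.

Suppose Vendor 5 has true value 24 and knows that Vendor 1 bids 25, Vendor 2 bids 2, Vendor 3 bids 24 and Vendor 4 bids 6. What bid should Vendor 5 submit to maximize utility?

Bid 2: loses, pays 0, utility 0.
Bid 6: loses, pays 0, utility 0.
Bid 24: loses, pays 0, utility 0.
Bid 25: loses, pays 0, utility 0.
Bid 26: wins, pays 16, utility 24 - 16 = 8.
The best choice is 26 with utility 8.

26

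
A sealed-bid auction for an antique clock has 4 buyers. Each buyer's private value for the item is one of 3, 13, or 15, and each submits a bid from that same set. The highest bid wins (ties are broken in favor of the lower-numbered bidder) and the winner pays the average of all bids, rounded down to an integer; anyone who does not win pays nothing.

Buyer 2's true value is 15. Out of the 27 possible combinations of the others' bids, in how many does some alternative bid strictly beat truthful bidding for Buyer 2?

Others bid (3, 3, 3): truth gives 9; bid 13 gives 10 > 9. Violating.
Others bid (3, 13, 13): truth gives 4; bid 13 gives 5 > 4. Violating.
Others bid (3, 3, 13): truth gives 7; no alternative beats it.
Others bid (3, 3, 15): truth gives 6; no alternative beats it.
(Checking all 27 profiles: 2 have a profitable deviation, 25 do not.)

2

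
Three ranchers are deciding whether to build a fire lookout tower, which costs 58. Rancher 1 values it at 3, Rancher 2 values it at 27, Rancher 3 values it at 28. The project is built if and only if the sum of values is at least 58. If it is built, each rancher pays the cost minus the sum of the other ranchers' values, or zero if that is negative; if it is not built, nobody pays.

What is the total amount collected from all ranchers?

58

Total value 58 ≥ cost 58, so it is built.
Rancher 1: others sum to 55; max(0, 58 - 55) = 3.
Rancher 2: others sum to 31; max(0, 58 - 31) = 27.
Rancher 3: others sum to 30; max(0, 58 - 30) = 28.
Total collected = 3 + 27 + 28 = 58.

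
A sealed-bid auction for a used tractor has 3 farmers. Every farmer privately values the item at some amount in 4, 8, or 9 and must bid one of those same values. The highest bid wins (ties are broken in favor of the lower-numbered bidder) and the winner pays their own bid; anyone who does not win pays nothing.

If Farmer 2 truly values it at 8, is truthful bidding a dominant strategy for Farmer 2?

Check each profile of the others' bids and compare truth against every alternative bid.
Others bid (4, 4): truth gives 0, best alternative gives 0.
Others bid (4, 8): truth gives 0, best alternative gives 0.
Others bid (4, 9): truth gives 0, best alternative gives 0.
Others bid (8, 4): truth gives 0, best alternative gives 0.
Others bid (8, 8): truth gives 0, best alternative gives 0.
Others bid (8, 9): truth gives 0, best alternative gives 0.
(Remaining 3 profiles checked similarly; truth is weakly best in each.)
In every case the truthful bid is at least as good as any alternative, so it is a dominant strategy.

Yes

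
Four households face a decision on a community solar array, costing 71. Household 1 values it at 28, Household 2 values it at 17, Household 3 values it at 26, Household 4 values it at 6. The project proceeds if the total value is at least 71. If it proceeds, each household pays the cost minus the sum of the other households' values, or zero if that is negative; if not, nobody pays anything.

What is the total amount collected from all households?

53

Total value 77 ≥ cost 71, so it is built.
Household 1: others sum to 49; max(0, 71 - 49) = 22.
Household 2: others sum to 60; max(0, 71 - 60) = 11.
Household 3: others sum to 51; max(0, 71 - 51) = 20.
Household 4: others sum to 71; max(0, 71 - 71) = 0.
Total collected = 22 + 11 + 20 + 0 = 53.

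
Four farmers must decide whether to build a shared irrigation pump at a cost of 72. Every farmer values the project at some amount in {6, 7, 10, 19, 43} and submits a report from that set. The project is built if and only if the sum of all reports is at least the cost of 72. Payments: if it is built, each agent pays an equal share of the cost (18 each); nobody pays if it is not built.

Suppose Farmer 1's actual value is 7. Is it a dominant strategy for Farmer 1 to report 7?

Check each profile of the others' reports and compare truth against every alternative report.
Others report (6, 19, 43): truth gives -11, best alternative gives -11.
Others report (6, 43, 19): truth gives -11, best alternative gives -11.
Others report (6, 43, 43): truth gives -11, best alternative gives -11.
Others report (7, 19, 43): truth gives -11, best alternative gives -11.
Others report (7, 43, 19): truth gives -11, best alternative gives -11.
Others report (7, 43, 43): truth gives -11, best alternative gives -11.
(Remaining 119 profiles checked similarly; truth is weakly best in each.)
In every case the truthful report is at least as good as any alternative, so it is a dominant strategy.

Yes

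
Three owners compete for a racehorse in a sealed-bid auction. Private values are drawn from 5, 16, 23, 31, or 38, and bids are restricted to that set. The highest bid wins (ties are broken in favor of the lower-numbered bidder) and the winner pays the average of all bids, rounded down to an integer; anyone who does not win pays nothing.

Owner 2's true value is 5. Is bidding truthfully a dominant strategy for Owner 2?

Check each profile of the others' bids and compare truth against every alternative bid.
Others bid (5, 16): truth gives 0, best alternative gives -7.
Others bid (5, 5): truth gives 0, best alternative gives -3.
Others bid (5, 23): truth gives 0, best alternative gives 0.
Others bid (5, 31): truth gives 0, best alternative gives 0.
Others bid (5, 38): truth gives 0, best alternative gives 0.
Others bid (16, 5): truth gives 0, best alternative gives 0.
(Remaining 19 profiles checked similarly; truth is weakly best in each.)
In every case the truthful bid is at least as good as any alternative, so it is a dominant strategy.

Yes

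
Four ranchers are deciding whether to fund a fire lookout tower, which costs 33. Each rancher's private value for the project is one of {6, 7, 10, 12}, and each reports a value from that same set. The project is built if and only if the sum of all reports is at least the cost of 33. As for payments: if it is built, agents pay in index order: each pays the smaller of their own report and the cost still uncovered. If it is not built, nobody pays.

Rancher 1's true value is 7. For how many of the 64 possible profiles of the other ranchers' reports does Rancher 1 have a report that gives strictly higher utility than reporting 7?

29

Others report (6, 10, 12): truth gives 0; report 6 gives 1 > 0. Violating.
Others report (6, 12, 10): truth gives 0; report 6 gives 1 > 0. Violating.
Others report (6, 12, 12): truth gives 0; report 6 gives 1 > 0. Violating.
Others report (7, 10, 10): truth gives 0; report 6 gives 1 > 0. Violating.
Others report (6, 6, 6): truth gives 0; no alternative beats it.
Others report (6, 6, 7): truth gives 0; no alternative beats it.
(Checking all 64 profiles: 29 have a profitable deviation, 35 do not.)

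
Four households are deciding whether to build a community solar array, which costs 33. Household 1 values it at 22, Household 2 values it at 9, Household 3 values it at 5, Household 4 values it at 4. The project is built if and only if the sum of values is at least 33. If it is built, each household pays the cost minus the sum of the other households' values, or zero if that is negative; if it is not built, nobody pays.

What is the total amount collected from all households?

Total value 40 ≥ cost 33, so it is built.
Household 1: others sum to 18; max(0, 33 - 18) = 15.
Household 2: others sum to 31; max(0, 33 - 31) = 2.
Household 3: others sum to 35; max(0, 33 - 35) = 0.
Household 4: others sum to 36; max(0, 33 - 36) = 0.
Total collected = 15 + 2 + 0 + 0 = 17.

17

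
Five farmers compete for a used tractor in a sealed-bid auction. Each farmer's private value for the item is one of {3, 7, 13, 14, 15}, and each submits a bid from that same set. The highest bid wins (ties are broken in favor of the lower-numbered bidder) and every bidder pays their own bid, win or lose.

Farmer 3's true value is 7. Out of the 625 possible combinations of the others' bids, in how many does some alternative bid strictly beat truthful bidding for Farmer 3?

621

Others bid (3, 3, 3, 13): truth gives -7; bid 3 gives -3 > -7. Violating.
Others bid (3, 3, 3, 14): truth gives -7; bid 3 gives -3 > -7. Violating.
Others bid (3, 3, 3, 15): truth gives -7; bid 3 gives -3 > -7. Violating.
Others bid (3, 3, 7, 13): truth gives -7; bid 3 gives -3 > -7. Violating.
Others bid (3, 3, 3, 3): truth gives 0; no alternative beats it.
Others bid (3, 3, 3, 7): truth gives 0; no alternative beats it.
(Checking all 625 profiles: 621 have a profitable deviation, 4 do not.)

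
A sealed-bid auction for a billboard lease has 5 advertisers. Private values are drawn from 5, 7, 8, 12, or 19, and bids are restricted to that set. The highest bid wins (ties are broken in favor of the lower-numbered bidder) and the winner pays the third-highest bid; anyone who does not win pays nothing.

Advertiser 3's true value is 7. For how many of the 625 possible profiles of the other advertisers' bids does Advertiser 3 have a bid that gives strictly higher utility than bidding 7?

Others bid (5, 5, 5, 8): truth gives 0; bid 8 gives 2 > 0. Violating.
Others bid (5, 5, 5, 12): truth gives 0; bid 12 gives 2 > 0. Violating.
Others bid (5, 5, 5, 19): truth gives 0; bid 19 gives 2 > 0. Violating.
Others bid (5, 5, 8, 5): truth gives 0; bid 8 gives 2 > 0. Violating.
Others bid (5, 5, 5, 5): truth gives 2; no alternative beats it.
Others bid (5, 5, 5, 7): truth gives 2; no alternative beats it.
(Checking all 625 profiles: 12 have a profitable deviation, 613 do not.)

12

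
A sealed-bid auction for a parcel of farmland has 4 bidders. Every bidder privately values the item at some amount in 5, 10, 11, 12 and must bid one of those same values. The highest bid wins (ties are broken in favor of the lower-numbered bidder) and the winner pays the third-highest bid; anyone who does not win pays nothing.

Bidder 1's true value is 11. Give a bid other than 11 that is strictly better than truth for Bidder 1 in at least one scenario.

12

Suppose Bidder 2 bids 5, Bidder 3 bids 5 and Bidder 4 bids 12.
Bid 11: loses, pays 0, utility 0.
Bid 12: wins, pays 5, utility 11 - 5 = 6.
So bidding 12 beats truth here (6 > 0).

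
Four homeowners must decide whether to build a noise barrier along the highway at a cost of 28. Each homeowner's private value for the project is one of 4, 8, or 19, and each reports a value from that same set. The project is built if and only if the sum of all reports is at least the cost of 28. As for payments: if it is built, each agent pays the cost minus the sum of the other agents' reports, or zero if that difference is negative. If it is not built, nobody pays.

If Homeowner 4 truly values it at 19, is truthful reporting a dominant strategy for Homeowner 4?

Check each profile of the others' reports and compare truth against every alternative report.
Others report (4, 4, 8): truth gives 7, best alternative gives 0.
Others report (4, 8, 4): truth gives 7, best alternative gives 0.
Others report (8, 4, 4): truth gives 7, best alternative gives 0.
Others report (4, 4, 4): truth gives 3, best alternative gives 0.
Others report (4, 8, 19): truth gives 19, best alternative gives 19.
Others report (4, 19, 8): truth gives 19, best alternative gives 19.
(Remaining 21 profiles checked similarly; truth is weakly best in each.)
In every case the truthful report is at least as good as any alternative, so it is a dominant strategy.

Yes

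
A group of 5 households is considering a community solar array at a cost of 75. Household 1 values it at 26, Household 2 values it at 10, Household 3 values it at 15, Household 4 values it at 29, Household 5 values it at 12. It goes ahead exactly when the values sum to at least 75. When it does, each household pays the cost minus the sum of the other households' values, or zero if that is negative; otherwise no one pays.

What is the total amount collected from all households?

Total value 92 ≥ cost 75, so it is built.
Household 1: others sum to 66; max(0, 75 - 66) = 9.
Household 2: others sum to 82; max(0, 75 - 82) = 0.
Household 3: others sum to 77; max(0, 75 - 77) = 0.
Household 4: others sum to 63; max(0, 75 - 63) = 12.
Household 5: others sum to 80; max(0, 75 - 80) = 0.
Total collected = 9 + 0 + 0 + 12 + 0 = 21.

21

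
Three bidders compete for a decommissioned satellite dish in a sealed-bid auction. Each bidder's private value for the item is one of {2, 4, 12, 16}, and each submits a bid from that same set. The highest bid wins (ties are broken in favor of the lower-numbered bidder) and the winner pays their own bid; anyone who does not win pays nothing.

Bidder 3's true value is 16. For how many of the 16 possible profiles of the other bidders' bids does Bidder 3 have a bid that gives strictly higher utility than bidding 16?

Others bid (2, 2): truth gives 0; bid 4 gives 12 > 0. Violating.
Others bid (2, 4): truth gives 0; bid 12 gives 4 > 0. Violating.
Others bid (4, 2): truth gives 0; bid 12 gives 4 > 0. Violating.
Others bid (4, 4): truth gives 0; bid 12 gives 4 > 0. Violating.
Others bid (2, 12): truth gives 0; no alternative beats it.
Others bid (2, 16): truth gives 0; no alternative beats it.
(Checking all 16 profiles: 4 have a profitable deviation, 12 do not.)

4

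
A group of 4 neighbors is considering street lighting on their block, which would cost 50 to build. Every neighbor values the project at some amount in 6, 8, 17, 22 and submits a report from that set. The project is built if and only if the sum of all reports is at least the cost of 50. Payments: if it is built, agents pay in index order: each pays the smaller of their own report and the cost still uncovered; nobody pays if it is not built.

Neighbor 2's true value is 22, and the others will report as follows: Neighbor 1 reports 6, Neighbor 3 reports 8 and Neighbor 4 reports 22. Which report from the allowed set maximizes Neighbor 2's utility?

Report 6: project not built, utility 0.
Report 8: project not built, utility 0.
Report 17: project built, pays 17, utility 22 - 17 = 5.
Report 22: project built, pays 22, utility 22 - 22 = 0.
The best choice is 17 with utility 5.

17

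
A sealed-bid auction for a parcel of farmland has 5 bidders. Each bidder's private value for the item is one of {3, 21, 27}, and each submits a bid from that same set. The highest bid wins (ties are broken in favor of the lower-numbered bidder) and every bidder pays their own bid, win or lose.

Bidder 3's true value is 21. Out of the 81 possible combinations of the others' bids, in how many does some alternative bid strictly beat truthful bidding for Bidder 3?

Others bid (3, 3, 3, 27): truth gives -21; bid 3 gives -3 > -21. Violating.
Others bid (3, 3, 21, 27): truth gives -21; bid 3 gives -3 > -21. Violating.
Others bid (3, 3, 27, 3): truth gives -21; bid 3 gives -3 > -21. Violating.
Others bid (3, 3, 27, 21): truth gives -21; bid 3 gives -3 > -21. Violating.
Others bid (3, 3, 3, 3): truth gives 0; no alternative beats it.
Others bid (3, 3, 3, 21): truth gives 0; no alternative beats it.
(Checking all 81 profiles: 77 have a profitable deviation, 4 do not.)

77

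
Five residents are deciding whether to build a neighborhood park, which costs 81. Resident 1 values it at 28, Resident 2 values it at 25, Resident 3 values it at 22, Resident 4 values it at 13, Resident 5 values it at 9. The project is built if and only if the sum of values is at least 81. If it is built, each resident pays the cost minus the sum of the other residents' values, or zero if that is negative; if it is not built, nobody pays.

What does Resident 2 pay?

9

Total value 97 ≥ cost 81, so the project is built.
The other residents' values sum to 72.
Cost minus that sum is 81 - 72 = 9.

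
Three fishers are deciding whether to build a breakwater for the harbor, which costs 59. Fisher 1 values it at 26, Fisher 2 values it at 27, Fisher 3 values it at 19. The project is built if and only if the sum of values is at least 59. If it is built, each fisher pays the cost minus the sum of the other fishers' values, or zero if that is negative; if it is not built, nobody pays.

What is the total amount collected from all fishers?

33

Total value 72 ≥ cost 59, so it is built.
Fisher 1: others sum to 46; max(0, 59 - 46) = 13.
Fisher 2: others sum to 45; max(0, 59 - 45) = 14.
Fisher 3: others sum to 53; max(0, 59 - 53) = 6.
Total collected = 13 + 14 + 6 = 33.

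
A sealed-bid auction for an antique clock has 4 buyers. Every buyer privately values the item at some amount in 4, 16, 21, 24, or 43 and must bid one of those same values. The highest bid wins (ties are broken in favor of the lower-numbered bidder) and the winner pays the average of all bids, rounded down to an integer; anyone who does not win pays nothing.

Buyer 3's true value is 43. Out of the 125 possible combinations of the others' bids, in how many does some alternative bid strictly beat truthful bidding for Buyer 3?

36

Others bid (4, 4, 4): truth gives 30; bid 16 gives 36 > 30. Violating.
Others bid (4, 4, 16): truth gives 27; bid 16 gives 33 > 27. Violating.
Others bid (4, 4, 21): truth gives 25; bid 21 gives 31 > 25. Violating.
Others bid (4, 4, 24): truth gives 25; bid 24 gives 29 > 25. Violating.
Others bid (4, 4, 43): truth gives 20; no alternative beats it.
Others bid (4, 16, 43): truth gives 17; no alternative beats it.
(Checking all 125 profiles: 36 have a profitable deviation, 89 do not.)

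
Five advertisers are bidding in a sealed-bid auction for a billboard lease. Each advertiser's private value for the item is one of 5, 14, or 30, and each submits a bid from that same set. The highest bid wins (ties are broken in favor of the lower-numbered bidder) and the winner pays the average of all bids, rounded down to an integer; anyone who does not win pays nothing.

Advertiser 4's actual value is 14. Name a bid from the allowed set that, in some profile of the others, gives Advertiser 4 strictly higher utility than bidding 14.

Suppose Advertiser 1 bids 5, Advertiser 2 bids 5, Advertiser 3 bids 14 and Advertiser 5 bids 5.
Bid 14: loses, pays 0, utility 0.
Bid 30: wins, pays 11, utility 14 - 11 = 3.
So bidding 30 beats truth here (3 > 0).

30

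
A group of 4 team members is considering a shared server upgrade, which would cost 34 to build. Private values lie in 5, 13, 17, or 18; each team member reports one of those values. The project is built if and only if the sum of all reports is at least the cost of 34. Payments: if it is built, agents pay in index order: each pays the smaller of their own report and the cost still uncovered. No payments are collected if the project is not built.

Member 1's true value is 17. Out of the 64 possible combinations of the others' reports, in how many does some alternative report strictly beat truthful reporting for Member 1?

Others report (5, 5, 13): truth gives 0; report 13 gives 4 > 0. Violating.
Others report (5, 5, 17): truth gives 0; report 13 gives 4 > 0. Violating.
Others report (5, 5, 18): truth gives 0; report 13 gives 4 > 0. Violating.
Others report (5, 13, 5): truth gives 0; report 13 gives 4 > 0. Violating.
Others report (5, 5, 5): truth gives 0; no alternative beats it.
(Checking all 64 profiles: 63 have a profitable deviation, 1 does not.)

63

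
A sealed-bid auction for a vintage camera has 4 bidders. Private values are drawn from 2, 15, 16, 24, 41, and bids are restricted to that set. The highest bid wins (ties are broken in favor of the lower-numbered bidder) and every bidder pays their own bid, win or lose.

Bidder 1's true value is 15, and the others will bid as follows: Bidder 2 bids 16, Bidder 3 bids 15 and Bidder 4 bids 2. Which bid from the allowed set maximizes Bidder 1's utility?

Bid 2: loses but pays 2, utility -2.
Bid 15: loses but pays 15, utility -15.
Bid 16: wins, pays 16, utility 15 - 16 = -1.
Bid 24: wins, pays 24, utility 15 - 24 = -9.
Bid 41: wins, pays 41, utility 15 - 41 = -26.
The best choice is 16 with utility -1.

16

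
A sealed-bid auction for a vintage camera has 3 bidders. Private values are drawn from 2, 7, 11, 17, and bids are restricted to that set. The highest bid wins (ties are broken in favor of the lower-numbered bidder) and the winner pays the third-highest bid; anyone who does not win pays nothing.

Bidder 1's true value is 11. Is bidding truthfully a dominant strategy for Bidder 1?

Consider the case where Bidder 2 bids 2 and Bidder 3 bids 17.
Truthful bid 11: loses, pays 0, utility 0.
Bid 17 instead: wins, pays 2, utility 11 - 2 = 9.
Since 9 > 0, bidding 17 is strictly better here, so truthful bidding is not dominant.

No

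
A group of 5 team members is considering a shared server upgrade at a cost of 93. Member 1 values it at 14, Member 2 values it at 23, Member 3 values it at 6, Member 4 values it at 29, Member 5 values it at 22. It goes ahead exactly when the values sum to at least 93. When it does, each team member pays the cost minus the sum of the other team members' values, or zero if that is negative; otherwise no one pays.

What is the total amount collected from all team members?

Total value 94 ≥ cost 93, so it is built.
Member 1: others sum to 80; max(0, 93 - 80) = 13.
Member 2: others sum to 71; max(0, 93 - 71) = 22.
Member 3: others sum to 88; max(0, 93 - 88) = 5.
Member 4: others sum to 65; max(0, 93 - 65) = 28.
Member 5: others sum to 72; max(0, 93 - 72) = 21.
Total collected = 13 + 22 + 5 + 28 + 21 = 89.

89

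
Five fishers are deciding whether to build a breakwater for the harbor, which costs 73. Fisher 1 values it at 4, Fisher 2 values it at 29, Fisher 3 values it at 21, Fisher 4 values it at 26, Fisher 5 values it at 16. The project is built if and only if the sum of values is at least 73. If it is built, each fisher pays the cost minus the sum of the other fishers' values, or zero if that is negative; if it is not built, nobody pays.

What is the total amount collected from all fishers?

9

Total value 96 ≥ cost 73, so it is built.
Fisher 1: others sum to 92; max(0, 73 - 92) = 0.
Fisher 2: others sum to 67; max(0, 73 - 67) = 6.
Fisher 3: others sum to 75; max(0, 73 - 75) = 0.
Fisher 4: others sum to 70; max(0, 73 - 70) = 3.
Fisher 5: others sum to 80; max(0, 73 - 80) = 0.
Total collected = 0 + 6 + 0 + 3 + 0 = 9.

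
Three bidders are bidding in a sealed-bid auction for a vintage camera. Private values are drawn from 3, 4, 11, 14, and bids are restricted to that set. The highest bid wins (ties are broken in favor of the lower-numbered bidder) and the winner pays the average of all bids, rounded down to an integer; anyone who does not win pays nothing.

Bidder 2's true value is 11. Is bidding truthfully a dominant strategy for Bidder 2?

No

Consider the case where Bidder 1 bids 3 and Bidder 3 bids 3.
Truthful bid 11: wins, pays 5, utility 11 - 5 = 6.
Bid 4 instead: wins, pays 3, utility 11 - 3 = 8.
Since 8 > 6, bidding 4 is strictly better here, so truthful bidding is not dominant.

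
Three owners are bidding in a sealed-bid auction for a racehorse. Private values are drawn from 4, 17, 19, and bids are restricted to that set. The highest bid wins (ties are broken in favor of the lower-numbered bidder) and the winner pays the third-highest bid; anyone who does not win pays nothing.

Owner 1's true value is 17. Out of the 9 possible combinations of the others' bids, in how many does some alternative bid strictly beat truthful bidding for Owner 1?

Others bid (4, 19): truth gives 0; bid 19 gives 13 > 0. Violating.
Others bid (19, 4): truth gives 0; bid 19 gives 13 > 0. Violating.
Others bid (4, 4): truth gives 13; no alternative beats it.
Others bid (4, 17): truth gives 13; no alternative beats it.
(Checking all 9 profiles: 2 have a profitable deviation, 7 do not.)

2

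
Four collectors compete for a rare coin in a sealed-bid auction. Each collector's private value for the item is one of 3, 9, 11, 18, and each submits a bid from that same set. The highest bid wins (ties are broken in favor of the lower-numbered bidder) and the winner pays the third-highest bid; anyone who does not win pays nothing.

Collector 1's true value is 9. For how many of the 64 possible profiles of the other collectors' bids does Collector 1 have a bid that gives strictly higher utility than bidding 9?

6

Others bid (3, 3, 11): truth gives 0; bid 11 gives 6 > 0. Violating.
Others bid (3, 3, 18): truth gives 0; bid 18 gives 6 > 0. Violating.
Others bid (3, 11, 3): truth gives 0; bid 11 gives 6 > 0. Violating.
Others bid (3, 18, 3): truth gives 0; bid 18 gives 6 > 0. Violating.
Others bid (3, 3, 3): truth gives 6; no alternative beats it.
Others bid (3, 3, 9): truth gives 6; no alternative beats it.
(Checking all 64 profiles: 6 have a profitable deviation, 58 do not.)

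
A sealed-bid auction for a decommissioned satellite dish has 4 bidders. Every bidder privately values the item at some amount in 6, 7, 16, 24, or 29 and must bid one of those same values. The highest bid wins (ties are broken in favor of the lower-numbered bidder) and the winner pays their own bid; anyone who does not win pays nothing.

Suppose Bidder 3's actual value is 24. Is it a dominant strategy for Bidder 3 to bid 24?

No

Consider the case where Bidder 1 bids 6, Bidder 2 bids 6 and Bidder 4 bids 6.
Truthful bid 24: wins, pays 24, utility 24 - 24 = 0.
Bid 7 instead: wins, pays 7, utility 24 - 7 = 17.
Since 17 > 0, bidding 7 is strictly better here, so truthful bidding is not dominant.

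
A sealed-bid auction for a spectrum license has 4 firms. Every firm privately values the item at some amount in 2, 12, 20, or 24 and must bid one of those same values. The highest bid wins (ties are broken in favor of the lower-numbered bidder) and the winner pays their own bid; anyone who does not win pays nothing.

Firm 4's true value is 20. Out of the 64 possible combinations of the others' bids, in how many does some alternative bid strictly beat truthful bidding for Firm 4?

Others bid (2, 2, 2): truth gives 0; bid 12 gives 8 > 0. Violating.
Others bid (2, 2, 12): truth gives 0; no alternative beats it.
Others bid (2, 2, 20): truth gives 0; no alternative beats it.
(Checking all 64 profiles: 1 has a profitable deviation, 63 do not.)

1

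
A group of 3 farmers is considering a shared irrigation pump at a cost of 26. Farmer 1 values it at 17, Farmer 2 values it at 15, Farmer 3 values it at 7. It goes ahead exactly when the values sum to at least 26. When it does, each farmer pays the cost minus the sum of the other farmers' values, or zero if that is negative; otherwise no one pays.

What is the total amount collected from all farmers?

Total value 39 ≥ cost 26, so it is built.
Farmer 1: others sum to 22; max(0, 26 - 22) = 4.
Farmer 2: others sum to 24; max(0, 26 - 24) = 2.
Farmer 3: others sum to 32; max(0, 26 - 32) = 0.
Total collected = 4 + 2 + 0 = 6.

6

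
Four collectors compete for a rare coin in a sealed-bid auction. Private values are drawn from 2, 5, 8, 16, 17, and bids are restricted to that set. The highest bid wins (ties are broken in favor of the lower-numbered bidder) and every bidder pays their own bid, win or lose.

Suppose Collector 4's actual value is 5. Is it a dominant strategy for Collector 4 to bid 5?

Consider the case where Collector 1 bids 2, Collector 2 bids 2 and Collector 3 bids 5.
Truthful bid 5: loses but pays 5, utility -5.
Bid 2 instead: loses but pays 2, utility -2.
Since -2 > -5, bidding 2 is strictly better here, so truthful bidding is not dominant.

No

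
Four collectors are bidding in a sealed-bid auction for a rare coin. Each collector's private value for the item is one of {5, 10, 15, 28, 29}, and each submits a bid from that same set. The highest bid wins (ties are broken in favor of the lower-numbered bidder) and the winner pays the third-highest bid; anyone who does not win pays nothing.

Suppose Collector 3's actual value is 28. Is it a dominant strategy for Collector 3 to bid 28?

Consider the case where Collector 1 bids 5, Collector 2 bids 5 and Collector 4 bids 29.
Truthful bid 28: loses, pays 0, utility 0.
Bid 29 instead: wins, pays 5, utility 28 - 5 = 23.
Since 23 > 0, bidding 29 is strictly better here, so truthful bidding is not dominant.

No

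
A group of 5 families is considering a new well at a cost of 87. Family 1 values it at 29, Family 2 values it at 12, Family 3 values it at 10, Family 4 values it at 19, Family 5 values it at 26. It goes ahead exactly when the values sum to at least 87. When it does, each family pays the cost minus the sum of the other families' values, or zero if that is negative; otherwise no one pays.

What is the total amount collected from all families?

51

Total value 96 ≥ cost 87, so it is built.
Family 1: others sum to 67; max(0, 87 - 67) = 20.
Family 2: others sum to 84; max(0, 87 - 84) = 3.
Family 3: others sum to 86; max(0, 87 - 86) = 1.
Family 4: others sum to 77; max(0, 87 - 77) = 10.
Family 5: others sum to 70; max(0, 87 - 70) = 17.
Total collected = 20 + 3 + 1 + 10 + 17 = 51.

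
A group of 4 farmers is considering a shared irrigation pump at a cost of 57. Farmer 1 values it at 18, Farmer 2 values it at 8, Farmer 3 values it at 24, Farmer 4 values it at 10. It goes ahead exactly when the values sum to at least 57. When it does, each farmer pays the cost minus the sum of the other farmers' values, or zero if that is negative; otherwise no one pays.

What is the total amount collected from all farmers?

48

Total value 60 ≥ cost 57, so it is built.
Farmer 1: others sum to 42; max(0, 57 - 42) = 15.
Farmer 2: others sum to 52; max(0, 57 - 52) = 5.
Farmer 3: others sum to 36; max(0, 57 - 36) = 21.
Farmer 4: others sum to 50; max(0, 57 - 50) = 7.
Total collected = 15 + 5 + 21 + 7 = 48.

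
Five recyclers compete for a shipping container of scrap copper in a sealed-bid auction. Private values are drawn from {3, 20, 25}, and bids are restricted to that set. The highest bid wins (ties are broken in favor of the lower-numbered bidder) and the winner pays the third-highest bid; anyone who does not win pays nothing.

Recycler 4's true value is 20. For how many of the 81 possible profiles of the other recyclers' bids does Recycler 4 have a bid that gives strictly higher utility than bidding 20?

Others bid (3, 3, 3, 25): truth gives 0; bid 25 gives 17 > 0. Violating.
Others bid (3, 3, 20, 3): truth gives 0; bid 25 gives 17 > 0. Violating.
Others bid (3, 20, 3, 3): truth gives 0; bid 25 gives 17 > 0. Violating.
Others bid (20, 3, 3, 3): truth gives 0; bid 25 gives 17 > 0. Violating.
Others bid (3, 3, 3, 3): truth gives 17; no alternative beats it.
Others bid (3, 3, 3, 20): truth gives 17; no alternative beats it.
(Checking all 81 profiles: 4 have a profitable deviation, 77 do not.)

4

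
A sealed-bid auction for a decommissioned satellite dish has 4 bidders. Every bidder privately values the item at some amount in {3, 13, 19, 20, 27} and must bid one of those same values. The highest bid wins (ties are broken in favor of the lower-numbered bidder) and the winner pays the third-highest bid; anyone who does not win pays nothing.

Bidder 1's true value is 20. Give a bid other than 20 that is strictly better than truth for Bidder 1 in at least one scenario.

27

Suppose Bidder 2 bids 3, Bidder 3 bids 3 and Bidder 4 bids 27.
Bid 20: loses, pays 0, utility 0.
Bid 27: wins, pays 3, utility 20 - 3 = 17.
So bidding 27 beats truth here (17 > 0).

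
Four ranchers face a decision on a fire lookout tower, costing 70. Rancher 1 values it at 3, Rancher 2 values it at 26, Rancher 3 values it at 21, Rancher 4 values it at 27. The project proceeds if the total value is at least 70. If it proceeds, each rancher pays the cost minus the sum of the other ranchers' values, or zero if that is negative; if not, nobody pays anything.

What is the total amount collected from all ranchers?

Total value 77 ≥ cost 70, so it is built.
Rancher 1: others sum to 74; max(0, 70 - 74) = 0.
Rancher 2: others sum to 51; max(0, 70 - 51) = 19.
Rancher 3: others sum to 56; max(0, 70 - 56) = 14.
Rancher 4: others sum to 50; max(0, 70 - 50) = 20.
Total collected = 0 + 19 + 14 + 20 = 53.

53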